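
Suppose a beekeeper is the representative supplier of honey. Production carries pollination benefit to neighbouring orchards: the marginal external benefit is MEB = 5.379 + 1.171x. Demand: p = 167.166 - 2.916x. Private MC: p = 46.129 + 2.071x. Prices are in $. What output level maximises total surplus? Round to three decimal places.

Social marginal cost = private MC − MEB = 40.750 + 0.900x.
Set SMC = demand: 40.750 + 0.900x = 167.166 - 2.916x → x* = 33.1279.

x* = 33.128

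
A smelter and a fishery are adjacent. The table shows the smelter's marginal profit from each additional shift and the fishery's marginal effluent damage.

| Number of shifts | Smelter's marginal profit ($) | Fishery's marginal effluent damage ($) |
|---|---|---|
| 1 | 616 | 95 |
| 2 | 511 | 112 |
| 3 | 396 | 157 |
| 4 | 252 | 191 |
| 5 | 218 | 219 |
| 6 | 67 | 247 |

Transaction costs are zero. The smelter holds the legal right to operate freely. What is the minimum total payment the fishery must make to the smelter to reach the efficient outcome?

Left alone the smelter would choose level 6 (marginal profit stays positive).
Efficient level: k* = 4 (marginal profit ≥ marginal effluent damage through 4).
The fishery must at least cover the smelter's forgone profit from cutting 6→4: 218 + 67 = 285.

$285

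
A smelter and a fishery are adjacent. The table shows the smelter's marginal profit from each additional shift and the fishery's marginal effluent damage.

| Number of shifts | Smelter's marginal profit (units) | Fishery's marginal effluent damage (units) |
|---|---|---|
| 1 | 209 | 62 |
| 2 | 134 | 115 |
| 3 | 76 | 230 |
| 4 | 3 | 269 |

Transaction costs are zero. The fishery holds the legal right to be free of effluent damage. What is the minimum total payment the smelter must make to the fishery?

177

Efficient level: marginal profit ≥ marginal effluent damage through level 2, so k* = 2.
With the fishery holding the right, the smelter must at least compensate total damage at k*: 62 + 115 = 177.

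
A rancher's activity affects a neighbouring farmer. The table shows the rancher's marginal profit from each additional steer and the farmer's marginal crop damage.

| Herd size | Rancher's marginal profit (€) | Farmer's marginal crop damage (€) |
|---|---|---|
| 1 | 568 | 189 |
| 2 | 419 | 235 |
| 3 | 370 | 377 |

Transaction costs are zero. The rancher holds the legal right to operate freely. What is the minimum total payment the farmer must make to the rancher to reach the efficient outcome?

Left alone the rancher would choose level 3 (marginal profit stays positive).
Efficient level: k* = 2 (marginal profit ≥ marginal crop damage through 2).
The farmer must at least cover the rancher's forgone profit from cutting 3→2: 370 = 370.

€370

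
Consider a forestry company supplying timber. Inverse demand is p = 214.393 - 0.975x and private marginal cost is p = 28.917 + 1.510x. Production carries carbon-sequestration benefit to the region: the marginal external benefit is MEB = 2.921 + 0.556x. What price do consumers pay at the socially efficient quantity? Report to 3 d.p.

P = 119.169

Social marginal cost = private MC − MEB = 25.996 + 0.954x.
Set SMC = demand: 25.996 + 0.954x = 214.393 - 0.975x → x* = 97.6656.
Consumer price on the demand curve at x*: 214.393 − 0.975×97.6656 = 119.1690.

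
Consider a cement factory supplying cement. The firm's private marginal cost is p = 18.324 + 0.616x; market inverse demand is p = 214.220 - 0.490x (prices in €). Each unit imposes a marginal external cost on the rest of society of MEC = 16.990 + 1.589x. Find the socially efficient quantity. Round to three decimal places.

Social marginal cost = private MC + MEC = 35.314 + 2.205x.
Set SMC = demand: 35.314 + 2.205x = 214.220 - 0.490x → x* = 66.3844.

x* = 66.384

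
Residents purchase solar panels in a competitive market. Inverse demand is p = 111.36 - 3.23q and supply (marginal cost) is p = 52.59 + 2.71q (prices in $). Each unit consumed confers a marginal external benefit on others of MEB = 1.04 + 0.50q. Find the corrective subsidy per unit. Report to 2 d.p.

Social marginal benefit = demand + MEB = 112.40 - 2.73q.
Set SMB = MC: 112.40 - 2.73q = 52.59 + 2.71q → q* = 10.9945.
The Pigouvian subsidy equals MEB at q*: 1.04 + 0.50×10.9945 = 6.5373.

subsidy = $6.54 per unit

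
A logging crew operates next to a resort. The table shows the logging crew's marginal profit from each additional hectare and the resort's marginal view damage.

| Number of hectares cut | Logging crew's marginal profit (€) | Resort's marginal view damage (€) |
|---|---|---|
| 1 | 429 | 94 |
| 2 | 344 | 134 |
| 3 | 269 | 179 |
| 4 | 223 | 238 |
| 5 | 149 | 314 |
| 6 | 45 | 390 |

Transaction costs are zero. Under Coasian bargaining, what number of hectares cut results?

3

Bargaining reaches the level where marginal profit last exceeds marginal view damage.
That holds through level 3 (269 ≥ 179) but not at 4 (223 < 238).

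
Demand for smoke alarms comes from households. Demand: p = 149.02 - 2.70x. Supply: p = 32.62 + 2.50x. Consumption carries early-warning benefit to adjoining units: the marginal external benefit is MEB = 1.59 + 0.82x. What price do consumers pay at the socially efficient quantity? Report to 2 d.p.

P = 76.29

Social marginal benefit = demand + MEB = 150.61 - 1.88x.
Set SMB = MC: 150.61 - 1.88x = 32.62 + 2.50x → x* = 26.9384.
Consumer price on the demand curve at x*: 149.02 − 2.70×26.9384 = 76.2863.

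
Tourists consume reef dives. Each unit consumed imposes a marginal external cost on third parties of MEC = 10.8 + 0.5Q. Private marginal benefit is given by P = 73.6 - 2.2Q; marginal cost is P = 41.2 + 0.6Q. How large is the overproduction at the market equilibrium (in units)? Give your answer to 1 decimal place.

Market equilibrium (private): 41.2 + 0.6Q = 73.6 - 2.2Q → Q_m = 11.5714.
Social marginal benefit = demand − MEC = 62.8 - 2.7Q.
Set SMB = MC: 62.8 - 2.7Q = 41.2 + 0.6Q → Q* = 6.5455.
Gap = |11.5714 − 6.5455| = 5.0259.

5.0 units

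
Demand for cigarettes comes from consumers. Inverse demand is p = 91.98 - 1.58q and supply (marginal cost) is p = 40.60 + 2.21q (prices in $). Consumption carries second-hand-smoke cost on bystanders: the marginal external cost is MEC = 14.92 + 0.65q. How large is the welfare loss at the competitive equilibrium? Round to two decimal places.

Market equilibrium (private): 40.60 + 2.21q = 91.98 - 1.58q → q_m = 13.5567.
Social marginal benefit = demand − MEC = 77.06 - 2.23q.
Set SMB = MC: 77.06 - 2.23q = 40.60 + 2.21q → q* = 8.2117.
The welfare-loss triangle has base |q_m − q*| and height MEC(q_m) (the vertical gap between SMB and MC is zero at q* and MEC at q_m).
DWL = ½ × 5.3450 × 23.7319 = 63.4235.

DWL = $63.42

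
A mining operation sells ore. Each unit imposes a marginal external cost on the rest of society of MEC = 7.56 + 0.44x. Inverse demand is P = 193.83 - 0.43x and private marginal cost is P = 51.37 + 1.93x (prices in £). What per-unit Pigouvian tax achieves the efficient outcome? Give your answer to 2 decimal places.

Social marginal cost = private MC + MEC = 58.93 + 2.37x.
Set SMC = demand: 58.93 + 2.37x = 193.83 - 0.43x → x* = 48.1786.
The Pigouvian tax equals MEC at x*: 7.56 + 0.44×48.1786 = 28.7586.

tax = £28.76 per unit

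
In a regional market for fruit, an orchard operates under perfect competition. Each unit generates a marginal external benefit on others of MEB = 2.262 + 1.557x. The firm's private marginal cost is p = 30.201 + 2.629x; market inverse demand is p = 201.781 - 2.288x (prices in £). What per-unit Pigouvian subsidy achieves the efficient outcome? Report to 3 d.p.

Social marginal cost = private MC − MEB = 27.939 + 1.072x.
Set SMC = demand: 27.939 + 1.072x = 201.781 - 2.288x → x* = 51.7387.
The Pigouvian subsidy equals MEB at x*: 2.262 + 1.557×51.7387 = 82.8192.

subsidy = £82.819 per unit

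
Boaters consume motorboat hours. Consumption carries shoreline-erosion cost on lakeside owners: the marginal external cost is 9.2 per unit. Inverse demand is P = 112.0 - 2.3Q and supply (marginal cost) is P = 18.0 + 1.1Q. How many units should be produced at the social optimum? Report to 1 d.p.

Q* = 24.9

Social marginal benefit = demand − MEC = 102.8 - 2.3Q.
Set SMB = MC: 102.8 - 2.3Q = 18.0 + 1.1Q → Q* = 24.9412.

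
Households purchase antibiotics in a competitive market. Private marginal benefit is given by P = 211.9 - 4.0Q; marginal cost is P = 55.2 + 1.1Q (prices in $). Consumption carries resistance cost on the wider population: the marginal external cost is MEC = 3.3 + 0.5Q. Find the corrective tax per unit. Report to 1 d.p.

Social marginal benefit = demand − MEC = 208.6 - 4.5Q.
Set SMB = MC: 208.6 - 4.5Q = 55.2 + 1.1Q → Q* = 27.3929.
The Pigouvian tax equals MEC at Q*: 3.3 + 0.5×27.3929 = 16.9965.

tax = $17.0 per unit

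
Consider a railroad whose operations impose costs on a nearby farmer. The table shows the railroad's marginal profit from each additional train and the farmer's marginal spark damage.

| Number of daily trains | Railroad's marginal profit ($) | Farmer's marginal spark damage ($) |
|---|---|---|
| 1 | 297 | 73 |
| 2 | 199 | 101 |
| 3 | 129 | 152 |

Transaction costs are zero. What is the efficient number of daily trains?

Bargaining reaches the level where marginal profit last exceeds marginal spark damage.
That holds through level 2 (199 ≥ 101) but not at 3 (129 < 152).

2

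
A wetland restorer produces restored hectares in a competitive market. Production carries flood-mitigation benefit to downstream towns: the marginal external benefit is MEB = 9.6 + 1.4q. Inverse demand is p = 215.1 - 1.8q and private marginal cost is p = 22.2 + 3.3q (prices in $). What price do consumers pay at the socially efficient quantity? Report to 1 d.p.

Social marginal cost = private MC − MEB = 12.6 + 1.9q.
Set SMC = demand: 12.6 + 1.9q = 215.1 - 1.8q → q* = 54.7297.
Consumer price on the demand curve at q*: 215.1 − 1.8×54.7297 = 116.5865.

P = $116.6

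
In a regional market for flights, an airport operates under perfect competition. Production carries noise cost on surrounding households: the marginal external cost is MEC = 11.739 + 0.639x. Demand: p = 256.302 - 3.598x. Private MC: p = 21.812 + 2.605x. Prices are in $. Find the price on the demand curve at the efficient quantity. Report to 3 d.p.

Social marginal cost = private MC + MEC = 33.551 + 3.244x.
Set SMC = demand: 33.551 + 3.244x = 256.302 - 3.598x → x* = 32.5564.
Consumer price on the demand curve at x*: 256.302 − 3.598×32.5564 = 139.1641.

P = $139.164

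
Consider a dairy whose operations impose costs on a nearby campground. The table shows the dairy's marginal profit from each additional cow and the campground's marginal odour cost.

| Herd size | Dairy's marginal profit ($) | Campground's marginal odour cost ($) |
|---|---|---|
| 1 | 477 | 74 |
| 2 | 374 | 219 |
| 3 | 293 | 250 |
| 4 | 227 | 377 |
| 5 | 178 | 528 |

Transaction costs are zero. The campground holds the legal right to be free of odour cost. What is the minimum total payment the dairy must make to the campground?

Efficient level: marginal profit ≥ marginal odour cost through level 3, so k* = 3.
With the campground holding the right, the dairy must at least compensate total damage at k*: 74 + 219 + 250 = 543.

$543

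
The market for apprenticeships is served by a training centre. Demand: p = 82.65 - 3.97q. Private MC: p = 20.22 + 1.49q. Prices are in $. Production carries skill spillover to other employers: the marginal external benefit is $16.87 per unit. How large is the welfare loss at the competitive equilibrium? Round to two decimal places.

DWL = $26.06

Market equilibrium (private): 20.22 + 1.49q = 82.65 - 3.97q → q_m = 11.4341.
Social marginal cost = private MC − MEB = 3.35 + 1.49q.
Set SMC = demand: 3.35 + 1.49q = 82.65 - 3.97q → q* = 14.5238.
The welfare-loss triangle has base |q_m − q*| and height MEB(q_m) (the vertical gap between SMC and demand is zero at q* and MEB at q_m).
DWL = ½ × 3.0897 × 16.8700 = 26.0616.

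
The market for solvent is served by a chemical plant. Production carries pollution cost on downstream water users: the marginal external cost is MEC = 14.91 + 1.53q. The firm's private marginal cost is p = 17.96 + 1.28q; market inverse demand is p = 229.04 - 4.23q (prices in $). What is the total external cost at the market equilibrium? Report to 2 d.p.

Market equilibrium (private): 17.96 + 1.28q = 229.04 - 4.23q → q_m = 38.3085.
Total external cost = ∫₀^{q_m} (14.91 + 1.53q) dq = 14.91×38.3085 + ½×1.53×38.3085² = 1693.8487.

$1693.85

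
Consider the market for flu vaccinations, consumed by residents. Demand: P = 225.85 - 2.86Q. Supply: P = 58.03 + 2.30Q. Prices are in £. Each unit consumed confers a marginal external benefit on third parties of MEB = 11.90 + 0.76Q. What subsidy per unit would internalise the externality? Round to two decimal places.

Social marginal benefit = demand + MEB = 237.75 - 2.10Q.
Set SMB = MC: 237.75 - 2.10Q = 58.03 + 2.30Q → Q* = 40.8455.
The Pigouvian subsidy equals MEB at Q*: 11.90 + 0.76×40.8455 = 42.9426.

subsidy = £42.94 per unit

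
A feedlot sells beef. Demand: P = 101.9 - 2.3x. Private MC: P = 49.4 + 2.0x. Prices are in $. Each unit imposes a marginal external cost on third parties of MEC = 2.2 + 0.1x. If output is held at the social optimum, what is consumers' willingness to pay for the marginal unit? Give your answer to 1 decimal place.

P = $75.6

Social marginal cost = private MC + MEC = 51.6 + 2.1x.
Set SMC = demand: 51.6 + 2.1x = 101.9 - 2.3x → x* = 11.4318.
Consumer price on the demand curve at x*: 101.9 − 2.3×11.4318 = 75.6069.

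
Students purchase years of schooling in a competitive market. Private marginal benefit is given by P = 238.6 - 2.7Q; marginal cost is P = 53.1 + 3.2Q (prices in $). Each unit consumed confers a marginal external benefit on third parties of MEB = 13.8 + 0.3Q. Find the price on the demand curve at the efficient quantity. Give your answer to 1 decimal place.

Social marginal benefit = demand + MEB = 252.4 - 2.4Q.
Set SMB = MC: 252.4 - 2.4Q = 53.1 + 3.2Q → Q* = 35.5893.
Consumer price on the demand curve at Q*: 238.6 − 2.7×35.5893 = 142.5089.

P = $142.5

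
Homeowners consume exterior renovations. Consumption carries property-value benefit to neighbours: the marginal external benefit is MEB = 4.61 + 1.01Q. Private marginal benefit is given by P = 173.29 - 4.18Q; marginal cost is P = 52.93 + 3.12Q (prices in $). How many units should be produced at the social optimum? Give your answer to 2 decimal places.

Social marginal benefit = demand + MEB = 177.90 - 3.17Q.
Set SMB = MC: 177.90 - 3.17Q = 52.93 + 3.12Q → Q* = 19.8680.

Q* = 19.87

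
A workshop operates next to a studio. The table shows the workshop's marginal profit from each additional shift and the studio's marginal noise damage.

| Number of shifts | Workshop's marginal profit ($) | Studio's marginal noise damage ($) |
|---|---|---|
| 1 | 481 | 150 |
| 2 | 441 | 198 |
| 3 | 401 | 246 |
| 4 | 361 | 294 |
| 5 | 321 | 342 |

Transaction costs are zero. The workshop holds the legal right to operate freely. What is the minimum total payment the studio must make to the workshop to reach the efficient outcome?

Left alone the workshop would choose level 5 (marginal profit stays positive).
Efficient level: k* = 4 (marginal profit ≥ marginal noise damage through 4).
The studio must at least cover the workshop's forgone profit from cutting 5→4: 321 = 321.

$321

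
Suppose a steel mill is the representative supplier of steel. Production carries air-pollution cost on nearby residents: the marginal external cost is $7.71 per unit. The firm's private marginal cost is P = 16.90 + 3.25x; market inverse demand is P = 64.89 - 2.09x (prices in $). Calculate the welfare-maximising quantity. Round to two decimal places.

Social marginal cost = private MC + MEC = 24.61 + 3.25x.
Set SMC = demand: 24.61 + 3.25x = 64.89 - 2.09x → x* = 7.5431.

x* = 7.54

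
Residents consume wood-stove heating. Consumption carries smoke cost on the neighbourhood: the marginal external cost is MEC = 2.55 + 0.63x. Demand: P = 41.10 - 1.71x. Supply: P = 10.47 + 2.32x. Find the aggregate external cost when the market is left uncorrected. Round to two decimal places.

37.58

Market equilibrium (private): 10.47 + 2.32x = 41.10 - 1.71x → x_m = 7.6005.
Total external cost = ∫₀^{x_m} (2.55 + 0.63x) dx = 2.55×7.6005 + ½×0.63×7.6005² = 37.5781.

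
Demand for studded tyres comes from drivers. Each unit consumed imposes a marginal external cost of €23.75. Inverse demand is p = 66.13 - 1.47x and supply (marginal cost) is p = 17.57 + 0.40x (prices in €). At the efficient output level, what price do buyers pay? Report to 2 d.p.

Social marginal benefit = demand − MEC = 42.38 - 1.47x.
Set SMB = MC: 42.38 - 1.47x = 17.57 + 0.40x → x* = 13.2674.
Consumer price on the demand curve at x*: 66.13 − 1.47×13.2674 = 46.6269.

P = €46.63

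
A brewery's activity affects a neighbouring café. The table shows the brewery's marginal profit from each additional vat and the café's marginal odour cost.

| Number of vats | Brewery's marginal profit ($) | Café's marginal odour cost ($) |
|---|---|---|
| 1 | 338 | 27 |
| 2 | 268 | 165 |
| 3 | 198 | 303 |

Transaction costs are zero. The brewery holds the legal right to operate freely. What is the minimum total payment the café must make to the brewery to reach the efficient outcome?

Left alone the brewery would choose level 3 (marginal profit stays positive).
Efficient level: k* = 2 (marginal profit ≥ marginal odour cost through 2).
The café must at least cover the brewery's forgone profit from cutting 3→2: 198 = 198.

$198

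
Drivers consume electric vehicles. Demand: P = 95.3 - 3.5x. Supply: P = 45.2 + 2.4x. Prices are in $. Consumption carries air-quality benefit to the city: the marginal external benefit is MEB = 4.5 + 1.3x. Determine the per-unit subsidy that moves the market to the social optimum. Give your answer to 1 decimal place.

Social marginal benefit = demand + MEB = 99.8 - 2.2x.
Set SMB = MC: 99.8 - 2.2x = 45.2 + 2.4x → x* = 11.8696.
The Pigouvian subsidy equals MEB at x*: 4.5 + 1.3×11.8696 = 19.9305.

subsidy = $19.9 per unit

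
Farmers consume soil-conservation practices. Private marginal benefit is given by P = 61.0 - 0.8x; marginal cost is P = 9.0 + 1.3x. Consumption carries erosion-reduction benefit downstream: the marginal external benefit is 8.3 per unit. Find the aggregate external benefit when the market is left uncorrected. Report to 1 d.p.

Market equilibrium (private): 9.0 + 1.3x = 61.0 - 0.8x → x_m = 24.7619.
Total external benefit = MEB × x_m = 8.3 × 24.7619 = 205.5238.

205.5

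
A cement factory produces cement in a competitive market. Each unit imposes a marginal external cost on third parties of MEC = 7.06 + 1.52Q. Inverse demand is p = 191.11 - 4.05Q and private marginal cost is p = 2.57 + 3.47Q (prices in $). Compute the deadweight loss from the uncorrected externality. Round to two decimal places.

Market equilibrium (private): 2.57 + 3.47Q = 191.11 - 4.05Q → Q_m = 25.0718.
Social marginal cost = private MC + MEC = 9.63 + 4.99Q.
Set SMC = demand: 9.63 + 4.99Q = 191.11 - 4.05Q → Q* = 20.0752.
The loss is the area between SMC and demand from Q* to Q_m; with linear curves that's a triangle of height MEC(Q_m).
DWL = ½ × 4.9966 × 45.1691 = 112.8460.

DWL = $112.85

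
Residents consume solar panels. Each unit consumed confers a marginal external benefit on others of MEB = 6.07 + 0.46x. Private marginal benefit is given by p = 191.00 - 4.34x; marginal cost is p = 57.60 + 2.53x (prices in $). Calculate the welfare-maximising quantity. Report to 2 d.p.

x* = 21.76

Social marginal benefit = demand + MEB = 197.07 - 3.88x.
Set SMB = MC: 197.07 - 3.88x = 57.60 + 2.53x → x* = 21.7582.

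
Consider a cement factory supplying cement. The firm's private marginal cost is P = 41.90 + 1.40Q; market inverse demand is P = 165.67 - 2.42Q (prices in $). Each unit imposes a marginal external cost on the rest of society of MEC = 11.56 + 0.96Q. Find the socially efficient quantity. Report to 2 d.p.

Q* = 23.47

Social marginal cost = private MC + MEC = 53.46 + 2.36Q.
Set SMC = demand: 53.46 + 2.36Q = 165.67 - 2.42Q → Q* = 23.4749.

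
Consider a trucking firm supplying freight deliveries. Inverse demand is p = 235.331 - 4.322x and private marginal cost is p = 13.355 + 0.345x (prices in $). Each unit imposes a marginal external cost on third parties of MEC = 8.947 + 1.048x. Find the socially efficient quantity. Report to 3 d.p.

x* = 37.275

Social marginal cost = private MC + MEC = 22.302 + 1.393x.
Set SMC = demand: 22.302 + 1.393x = 235.331 - 4.322x → x* = 37.2754.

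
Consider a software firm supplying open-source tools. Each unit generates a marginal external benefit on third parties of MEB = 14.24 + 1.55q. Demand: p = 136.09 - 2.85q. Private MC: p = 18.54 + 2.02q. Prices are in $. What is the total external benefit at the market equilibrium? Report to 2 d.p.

Market equilibrium (private): 18.54 + 2.02q = 136.09 - 2.85q → q_m = 24.1376.
Total external benefit = ∫₀^{q_m} (14.24 + 1.55q) dq = 14.24×24.1376 + ½×1.55×24.1376² = 795.2528.

$795.25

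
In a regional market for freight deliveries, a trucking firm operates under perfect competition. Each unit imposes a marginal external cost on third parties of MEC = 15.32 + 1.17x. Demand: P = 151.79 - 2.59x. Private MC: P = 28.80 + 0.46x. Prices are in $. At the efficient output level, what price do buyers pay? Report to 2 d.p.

Social marginal cost = private MC + MEC = 44.12 + 1.63x.
Set SMC = demand: 44.12 + 1.63x = 151.79 - 2.59x → x* = 25.5142.
Consumer price on the demand curve at x*: 151.79 − 2.59×25.5142 = 85.7082.

P = $85.71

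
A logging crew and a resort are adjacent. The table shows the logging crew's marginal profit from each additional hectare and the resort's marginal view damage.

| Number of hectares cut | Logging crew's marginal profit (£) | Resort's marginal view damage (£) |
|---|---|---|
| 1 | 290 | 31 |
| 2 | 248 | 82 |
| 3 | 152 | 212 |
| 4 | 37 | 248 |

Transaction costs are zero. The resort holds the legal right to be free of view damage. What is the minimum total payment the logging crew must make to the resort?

£113

Efficient level: marginal profit ≥ marginal view damage through level 2, so k* = 2.
With the resort holding the right, the logging crew must at least compensate total damage at k*: 31 + 82 = 113.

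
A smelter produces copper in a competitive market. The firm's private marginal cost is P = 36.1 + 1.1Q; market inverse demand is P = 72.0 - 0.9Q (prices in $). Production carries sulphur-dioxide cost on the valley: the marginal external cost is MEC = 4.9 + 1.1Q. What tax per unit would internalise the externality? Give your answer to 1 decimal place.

tax = $15.9 per unit

Social marginal cost = private MC + MEC = 41.0 + 2.2Q.
Set SMC = demand: 41.0 + 2.2Q = 72.0 - 0.9Q → Q* = 10.0000.
The Pigouvian tax equals MEC at Q*: 4.9 + 1.1×10.0000 = 15.9000.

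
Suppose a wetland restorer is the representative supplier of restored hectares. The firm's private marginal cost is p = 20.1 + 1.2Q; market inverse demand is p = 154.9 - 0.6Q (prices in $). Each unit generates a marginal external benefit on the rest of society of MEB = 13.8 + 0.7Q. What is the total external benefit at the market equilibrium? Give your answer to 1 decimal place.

$2996.4

Market equilibrium (private): 20.1 + 1.2Q = 154.9 - 0.6Q → Q_m = 74.8889.
Total external benefit = ∫₀^{Q_m} (13.8 + 0.7Q) dQ = 13.8×74.8889 + ½×0.7×74.8889² = 2996.3884.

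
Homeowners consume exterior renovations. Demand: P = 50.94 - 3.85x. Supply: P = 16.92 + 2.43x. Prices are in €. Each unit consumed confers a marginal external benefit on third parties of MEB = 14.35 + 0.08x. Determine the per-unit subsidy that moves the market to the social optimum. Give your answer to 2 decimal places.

subsidy = €14.97 per unit

Social marginal benefit = demand + MEB = 65.29 - 3.77x.
Set SMB = MC: 65.29 - 3.77x = 16.92 + 2.43x → x* = 7.8016.
The Pigouvian subsidy equals MEB at x*: 14.35 + 0.08×7.8016 = 14.9741.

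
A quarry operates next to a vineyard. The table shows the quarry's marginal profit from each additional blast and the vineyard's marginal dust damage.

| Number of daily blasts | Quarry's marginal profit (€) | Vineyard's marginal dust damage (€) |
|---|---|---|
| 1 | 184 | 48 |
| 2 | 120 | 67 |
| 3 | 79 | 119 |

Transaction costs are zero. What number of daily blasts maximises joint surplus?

2

Bargaining reaches the level where marginal profit last exceeds marginal dust damage.
That holds through level 2 (120 ≥ 67) but not at 3 (79 < 119).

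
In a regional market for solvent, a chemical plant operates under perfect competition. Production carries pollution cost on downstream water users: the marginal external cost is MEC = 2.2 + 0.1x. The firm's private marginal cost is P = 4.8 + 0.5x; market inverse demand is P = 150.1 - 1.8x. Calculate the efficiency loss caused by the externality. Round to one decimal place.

DWL = 15.1

Market equilibrium (private): 4.8 + 0.5x = 150.1 - 1.8x → x_m = 63.1739.
Social marginal cost = private MC + MEC = 7.0 + 0.6x.
Set SMC = demand: 7.0 + 0.6x = 150.1 - 1.8x → x* = 59.6250.
Height of the DWL triangle at x_m is SMC(x_m) − demand(x_m) = MEC(x_m) = 8.5174.
DWL = ½ × 3.5489 × 8.5174 = 15.1137.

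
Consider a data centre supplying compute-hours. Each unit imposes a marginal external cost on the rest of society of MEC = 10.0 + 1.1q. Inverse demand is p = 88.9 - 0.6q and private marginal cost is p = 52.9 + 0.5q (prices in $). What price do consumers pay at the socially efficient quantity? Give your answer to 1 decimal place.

Social marginal cost = private MC + MEC = 62.9 + 1.6q.
Set SMC = demand: 62.9 + 1.6q = 88.9 - 0.6q → q* = 11.8182.
Consumer price on the demand curve at q*: 88.9 − 0.6×11.8182 = 81.8091.

P = $81.8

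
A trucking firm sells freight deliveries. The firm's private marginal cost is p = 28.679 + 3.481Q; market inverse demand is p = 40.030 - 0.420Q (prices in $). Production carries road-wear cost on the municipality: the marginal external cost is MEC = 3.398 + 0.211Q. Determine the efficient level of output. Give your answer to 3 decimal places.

Social marginal cost = private MC + MEC = 32.077 + 3.692Q.
Set SMC = demand: 32.077 + 3.692Q = 40.030 - 0.420Q → Q* = 1.9341.

Q* = 1.934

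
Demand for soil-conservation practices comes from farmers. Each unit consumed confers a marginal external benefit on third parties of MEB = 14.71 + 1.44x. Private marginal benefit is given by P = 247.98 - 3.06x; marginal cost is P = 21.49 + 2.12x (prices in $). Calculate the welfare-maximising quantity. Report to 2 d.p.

Social marginal benefit = demand + MEB = 262.69 - 1.62x.
Set SMB = MC: 262.69 - 1.62x = 21.49 + 2.12x → x* = 64.4920.

x* = 64.49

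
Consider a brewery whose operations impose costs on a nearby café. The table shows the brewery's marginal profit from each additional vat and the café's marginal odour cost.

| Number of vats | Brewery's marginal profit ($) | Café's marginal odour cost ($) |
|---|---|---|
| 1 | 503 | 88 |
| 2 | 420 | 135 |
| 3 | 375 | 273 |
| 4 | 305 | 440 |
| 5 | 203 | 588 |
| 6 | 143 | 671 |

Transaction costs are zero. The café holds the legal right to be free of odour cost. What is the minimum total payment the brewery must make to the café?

Efficient level: marginal profit ≥ marginal odour cost through level 3, so k* = 3.
With the café holding the right, the brewery must at least compensate total damage at k*: 88 + 135 + 273 = 496.

$496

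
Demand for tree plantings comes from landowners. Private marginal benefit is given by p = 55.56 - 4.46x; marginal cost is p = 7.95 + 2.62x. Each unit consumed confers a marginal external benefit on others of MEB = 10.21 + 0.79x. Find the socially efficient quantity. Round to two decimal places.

x* = 9.19

Social marginal benefit = demand + MEB = 65.77 - 3.67x.
Set SMB = MC: 65.77 - 3.67x = 7.95 + 2.62x → x* = 9.1924.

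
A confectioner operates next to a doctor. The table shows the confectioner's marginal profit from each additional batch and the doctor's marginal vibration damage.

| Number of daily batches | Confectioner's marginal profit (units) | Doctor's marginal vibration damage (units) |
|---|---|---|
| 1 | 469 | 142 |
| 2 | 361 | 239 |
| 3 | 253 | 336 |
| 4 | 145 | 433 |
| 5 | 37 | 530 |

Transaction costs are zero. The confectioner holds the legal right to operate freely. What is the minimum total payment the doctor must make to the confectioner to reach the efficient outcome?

435

Left alone the confectioner would choose level 5 (marginal profit stays positive).
Efficient level: k* = 2 (marginal profit ≥ marginal vibration damage through 2).
The doctor must at least cover the confectioner's forgone profit from cutting 5→2: 253 + 145 + 37 = 435.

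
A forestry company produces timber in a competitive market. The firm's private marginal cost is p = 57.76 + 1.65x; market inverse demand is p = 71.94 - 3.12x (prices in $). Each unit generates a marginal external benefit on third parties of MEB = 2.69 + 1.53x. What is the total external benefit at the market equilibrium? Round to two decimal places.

$14.76

Market equilibrium (private): 57.76 + 1.65x = 71.94 - 3.12x → x_m = 2.9727.
Total external benefit = ∫₀^{x_m} (2.69 + 1.53x) dx = 2.69×2.9727 + ½×1.53×2.9727² = 14.7568.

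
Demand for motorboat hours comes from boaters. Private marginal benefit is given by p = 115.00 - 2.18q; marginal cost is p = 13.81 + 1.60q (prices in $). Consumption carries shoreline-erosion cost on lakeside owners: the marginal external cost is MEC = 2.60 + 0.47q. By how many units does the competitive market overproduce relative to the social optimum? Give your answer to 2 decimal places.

Market equilibrium (private): 13.81 + 1.60q = 115.00 - 2.18q → q_m = 26.7698.
Social marginal benefit = demand − MEC = 112.40 - 2.65q.
Set SMB = MC: 112.40 - 2.65q = 13.81 + 1.60q → q* = 23.1976.
Gap = |26.7698 − 23.1976| = 3.5722.

3.57 units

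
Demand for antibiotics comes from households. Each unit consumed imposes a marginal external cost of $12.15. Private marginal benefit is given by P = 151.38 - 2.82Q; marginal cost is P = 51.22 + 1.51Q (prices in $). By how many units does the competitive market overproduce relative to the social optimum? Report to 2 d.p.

Market equilibrium (private): 51.22 + 1.51Q = 151.38 - 2.82Q → Q_m = 23.1316.
Social marginal benefit = demand − MEC = 139.23 - 2.82Q.
Set SMB = MC: 139.23 - 2.82Q = 51.22 + 1.51Q → Q* = 20.3256.
Gap = |23.1316 − 20.3256| = 2.8060.

2.81 units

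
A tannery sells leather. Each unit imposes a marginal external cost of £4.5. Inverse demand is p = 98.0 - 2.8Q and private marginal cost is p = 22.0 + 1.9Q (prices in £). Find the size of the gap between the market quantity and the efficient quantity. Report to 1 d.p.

Market equilibrium (private): 22.0 + 1.9Q = 98.0 - 2.8Q → Q_m = 16.1702.
Social marginal cost = private MC + MEC = 26.5 + 1.9Q.
Set SMC = demand: 26.5 + 1.9Q = 98.0 - 2.8Q → Q* = 15.2128.
Gap = |16.1702 − 15.2128| = 0.9574.

1.0 units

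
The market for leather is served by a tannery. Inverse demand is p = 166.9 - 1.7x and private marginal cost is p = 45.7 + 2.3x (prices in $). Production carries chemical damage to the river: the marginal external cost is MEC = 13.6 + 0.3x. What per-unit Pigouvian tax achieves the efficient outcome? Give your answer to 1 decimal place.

tax = $21.1 per unit

Social marginal cost = private MC + MEC = 59.3 + 2.6x.
Set SMC = demand: 59.3 + 2.6x = 166.9 - 1.7x → x* = 25.0233.
The Pigouvian tax equals MEC at x*: 13.6 + 0.3×25.0233 = 21.1070.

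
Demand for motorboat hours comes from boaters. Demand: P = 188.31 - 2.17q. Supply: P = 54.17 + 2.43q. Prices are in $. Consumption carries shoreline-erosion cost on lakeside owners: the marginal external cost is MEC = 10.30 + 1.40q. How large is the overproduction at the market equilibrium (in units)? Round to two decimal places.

8.52 units

Market equilibrium (private): 54.17 + 2.43q = 188.31 - 2.17q → q_m = 29.1609.
Social marginal benefit = demand − MEC = 178.01 - 3.57q.
Set SMB = MC: 178.01 - 3.57q = 54.17 + 2.43q → q* = 20.6400.
Gap = |29.1609 − 20.6400| = 8.5209.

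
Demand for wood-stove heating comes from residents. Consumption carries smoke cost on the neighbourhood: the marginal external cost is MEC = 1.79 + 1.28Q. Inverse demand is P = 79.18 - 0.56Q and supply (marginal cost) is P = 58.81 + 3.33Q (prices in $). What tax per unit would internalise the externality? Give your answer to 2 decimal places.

Social marginal benefit = demand − MEC = 77.39 - 1.84Q.
Set SMB = MC: 77.39 - 1.84Q = 58.81 + 3.33Q → Q* = 3.5938.
The Pigouvian tax equals MEC at Q*: 1.79 + 1.28×3.5938 = 6.3901.

tax = $6.39 per unit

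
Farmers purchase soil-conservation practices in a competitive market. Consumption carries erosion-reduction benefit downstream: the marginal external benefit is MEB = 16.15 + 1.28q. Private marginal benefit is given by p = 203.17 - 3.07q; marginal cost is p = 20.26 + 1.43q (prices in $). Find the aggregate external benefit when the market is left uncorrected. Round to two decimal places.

$1713.82

Market equilibrium (private): 20.26 + 1.43q = 203.17 - 3.07q → q_m = 40.6467.
Total external benefit = ∫₀^{q_m} (16.15 + 1.28q) dq = 16.15×40.6467 + ½×1.28×40.6467² = 1713.8229.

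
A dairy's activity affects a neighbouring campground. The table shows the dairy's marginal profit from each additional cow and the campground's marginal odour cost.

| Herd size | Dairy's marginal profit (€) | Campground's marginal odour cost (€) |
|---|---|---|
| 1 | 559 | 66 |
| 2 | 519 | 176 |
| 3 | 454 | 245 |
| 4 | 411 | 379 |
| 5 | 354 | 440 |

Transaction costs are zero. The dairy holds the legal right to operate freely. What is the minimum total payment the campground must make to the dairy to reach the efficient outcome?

€354

Left alone the dairy would choose level 5 (marginal profit stays positive).
Efficient level: k* = 4 (marginal profit ≥ marginal odour cost through 4).
The campground must at least cover the dairy's forgone profit from cutting 5→4: 354 = 354.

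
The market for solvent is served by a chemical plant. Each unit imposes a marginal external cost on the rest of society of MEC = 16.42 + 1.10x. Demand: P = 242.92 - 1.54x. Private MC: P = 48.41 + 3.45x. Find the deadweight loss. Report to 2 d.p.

Market equilibrium (private): 48.41 + 3.45x = 242.92 - 1.54x → x_m = 38.9800.
Social marginal cost = private MC + MEC = 64.83 + 4.55x.
Set SMC = demand: 64.83 + 4.55x = 242.92 - 1.54x → x* = 29.2430.
The welfare-loss triangle has base |x_m − x*| and height MEC(x_m) (the vertical gap between SMC and demand is zero at x* and MEC at x_m).
DWL = ½ × 9.7370 × 59.2980 = 288.6923.

DWL = 288.69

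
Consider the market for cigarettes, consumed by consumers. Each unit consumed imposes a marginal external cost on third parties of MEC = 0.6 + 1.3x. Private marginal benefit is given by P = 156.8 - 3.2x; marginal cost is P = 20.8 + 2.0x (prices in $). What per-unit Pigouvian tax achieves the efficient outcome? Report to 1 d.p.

tax = $27.7 per unit

Social marginal benefit = demand − MEC = 156.2 - 4.5x.
Set SMB = MC: 156.2 - 4.5x = 20.8 + 2.0x → x* = 20.8308.
The Pigouvian tax equals MEC at x*: 0.6 + 1.3×20.8308 = 27.6800.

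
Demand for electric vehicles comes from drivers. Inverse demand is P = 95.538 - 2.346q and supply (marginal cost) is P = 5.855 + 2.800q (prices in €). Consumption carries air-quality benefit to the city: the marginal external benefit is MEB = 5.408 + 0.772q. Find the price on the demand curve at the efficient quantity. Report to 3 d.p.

P = €44.536

Social marginal benefit = demand + MEB = 100.946 - 1.574q.
Set SMB = MC: 100.946 - 1.574q = 5.855 + 2.800q → q* = 21.7401.
Consumer price on the demand curve at q*: 95.538 − 2.346×21.7401 = 44.5357.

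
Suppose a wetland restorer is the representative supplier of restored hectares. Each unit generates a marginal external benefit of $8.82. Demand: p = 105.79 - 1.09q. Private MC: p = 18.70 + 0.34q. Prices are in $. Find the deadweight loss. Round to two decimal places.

Market equilibrium (private): 18.70 + 0.34q = 105.79 - 1.09q → q_m = 60.9021.
Social marginal cost = private MC − MEB = 9.88 + 0.34q.
Set SMC = demand: 9.88 + 0.34q = 105.79 - 1.09q → q* = 67.0699.
The welfare-loss triangle has base |q_m − q*| and height MEB(q_m) (the vertical gap between SMC and demand is zero at q* and MEB at q_m).
DWL = ½ × 6.1678 × 8.8200 = 27.2000.

DWL = $27.20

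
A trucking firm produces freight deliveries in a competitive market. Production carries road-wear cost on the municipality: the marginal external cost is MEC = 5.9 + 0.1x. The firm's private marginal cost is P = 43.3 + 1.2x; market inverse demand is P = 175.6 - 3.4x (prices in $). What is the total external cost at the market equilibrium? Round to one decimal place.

$211.0

Market equilibrium (private): 43.3 + 1.2x = 175.6 - 3.4x → x_m = 28.7609.
Total external cost = ∫₀^{x_m} (5.9 + 0.1x) dx = 5.9×28.7609 + ½×0.1×28.7609² = 211.0488.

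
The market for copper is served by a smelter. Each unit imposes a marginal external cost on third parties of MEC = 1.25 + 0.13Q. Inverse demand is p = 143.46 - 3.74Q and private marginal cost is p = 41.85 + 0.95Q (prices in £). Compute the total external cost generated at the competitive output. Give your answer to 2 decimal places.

£57.59

Market equilibrium (private): 41.85 + 0.95Q = 143.46 - 3.74Q → Q_m = 21.6652.
Total external cost = ∫₀^{Q_m} (1.25 + 0.13Q) dQ = 1.25×21.6652 + ½×0.13×21.6652² = 57.5913.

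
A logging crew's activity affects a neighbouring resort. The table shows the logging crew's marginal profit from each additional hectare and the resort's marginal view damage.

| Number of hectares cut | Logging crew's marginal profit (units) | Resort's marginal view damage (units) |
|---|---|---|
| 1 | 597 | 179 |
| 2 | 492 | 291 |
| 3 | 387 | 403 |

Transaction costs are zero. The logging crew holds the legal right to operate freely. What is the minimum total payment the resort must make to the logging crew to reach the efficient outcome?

387

Left alone the logging crew would choose level 3 (marginal profit stays positive).
Efficient level: k* = 2 (marginal profit ≥ marginal view damage through 2).
The resort must at least cover the logging crew's forgone profit from cutting 3→2: 387 = 387.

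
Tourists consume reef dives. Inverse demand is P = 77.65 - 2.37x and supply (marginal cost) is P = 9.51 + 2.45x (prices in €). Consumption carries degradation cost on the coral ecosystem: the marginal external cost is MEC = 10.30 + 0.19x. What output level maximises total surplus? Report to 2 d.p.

Social marginal benefit = demand − MEC = 67.35 - 2.56x.
Set SMB = MC: 67.35 - 2.56x = 9.51 + 2.45x → x* = 11.5449.

x* = 11.54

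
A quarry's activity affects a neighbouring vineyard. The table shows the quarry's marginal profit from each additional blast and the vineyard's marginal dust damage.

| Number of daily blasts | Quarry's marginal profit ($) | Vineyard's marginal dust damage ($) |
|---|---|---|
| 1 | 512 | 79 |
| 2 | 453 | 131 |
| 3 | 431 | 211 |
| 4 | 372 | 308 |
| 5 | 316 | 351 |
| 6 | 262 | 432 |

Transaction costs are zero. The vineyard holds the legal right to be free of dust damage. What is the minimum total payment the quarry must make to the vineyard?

$729

Efficient level: marginal profit ≥ marginal dust damage through level 4, so k* = 4.
With the vineyard holding the right, the quarry must at least compensate total damage at k*: 79 + 131 + 211 + 308 = 729.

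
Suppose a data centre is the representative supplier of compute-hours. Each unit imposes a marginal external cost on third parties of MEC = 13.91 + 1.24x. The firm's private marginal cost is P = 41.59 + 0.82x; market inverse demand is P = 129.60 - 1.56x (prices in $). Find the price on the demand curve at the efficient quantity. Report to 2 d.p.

Social marginal cost = private MC + MEC = 55.50 + 2.06x.
Set SMC = demand: 55.50 + 2.06x = 129.60 - 1.56x → x* = 20.4696.
Consumer price on the demand curve at x*: 129.60 − 1.56×20.4696 = 97.6674.

P = $97.67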